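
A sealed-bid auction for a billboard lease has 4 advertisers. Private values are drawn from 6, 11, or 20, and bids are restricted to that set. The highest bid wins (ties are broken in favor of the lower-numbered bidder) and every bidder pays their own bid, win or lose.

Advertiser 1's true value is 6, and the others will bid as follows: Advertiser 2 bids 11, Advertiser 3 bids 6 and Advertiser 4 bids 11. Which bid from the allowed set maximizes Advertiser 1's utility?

11

Bid 6: loses but pays 6, utility -6.
Bid 11: wins, pays 11, utility 6 - 11 = -5.
Bid 20: wins, pays 20, utility 6 - 20 = -14.
The best choice is 11 with utility -5.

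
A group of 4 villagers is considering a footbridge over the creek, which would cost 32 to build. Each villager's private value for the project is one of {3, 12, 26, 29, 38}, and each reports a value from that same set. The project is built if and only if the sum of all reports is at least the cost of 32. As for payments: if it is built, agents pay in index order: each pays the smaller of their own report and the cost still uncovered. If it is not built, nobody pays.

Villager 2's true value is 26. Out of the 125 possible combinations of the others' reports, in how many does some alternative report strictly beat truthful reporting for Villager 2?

71

Others report (3, 3, 26): truth gives 0; report 3 gives 23 > 0. Violating.
Others report (3, 3, 29): truth gives 0; report 3 gives 23 > 0. Violating.
Others report (3, 3, 38): truth gives 0; report 3 gives 23 > 0. Violating.
Others report (3, 12, 12): truth gives 0; report 12 gives 14 > 0. Violating.
Others report (3, 3, 3): truth gives 0; no alternative beats it.
Others report (3, 3, 12): truth gives 0; no alternative beats it.
(Checking all 125 profiles: 71 have a profitable deviation, 54 do not.)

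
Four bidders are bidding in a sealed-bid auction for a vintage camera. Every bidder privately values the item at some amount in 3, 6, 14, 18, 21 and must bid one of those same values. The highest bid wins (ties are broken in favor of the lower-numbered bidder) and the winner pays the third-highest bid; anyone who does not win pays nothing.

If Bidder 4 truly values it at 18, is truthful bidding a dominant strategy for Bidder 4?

No

Consider the case where Bidder 1 bids 3, Bidder 2 bids 3 and Bidder 3 bids 18.
Truthful bid 18: loses, pays 0, utility 0.
Bid 21 instead: wins, pays 3, utility 18 - 3 = 15.
Since 15 > 0, bidding 21 is strictly better here, so truthful bidding is not dominant.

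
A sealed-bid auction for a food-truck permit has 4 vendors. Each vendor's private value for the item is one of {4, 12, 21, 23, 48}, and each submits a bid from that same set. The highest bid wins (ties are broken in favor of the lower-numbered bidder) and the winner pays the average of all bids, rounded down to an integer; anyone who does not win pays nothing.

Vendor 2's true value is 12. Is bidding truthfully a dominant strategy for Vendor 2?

Consider the case where Vendor 1 bids 12, Vendor 3 bids 4 and Vendor 4 bids 4.
Truthful bid 12: loses, pays 0, utility 0.
Bid 21 instead: wins, pays 10, utility 12 - 10 = 2.
Since 2 > 0, bidding 21 is strictly better here, so truthful bidding is not dominant.

No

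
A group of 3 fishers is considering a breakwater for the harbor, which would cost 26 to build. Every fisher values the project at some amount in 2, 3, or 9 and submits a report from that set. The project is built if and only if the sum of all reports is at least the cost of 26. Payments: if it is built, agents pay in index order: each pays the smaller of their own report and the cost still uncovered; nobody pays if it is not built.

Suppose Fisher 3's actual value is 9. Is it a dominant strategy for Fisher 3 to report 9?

Check each profile of the others' reports and compare truth against every alternative report.
Others report (9, 9): truth gives 1, best alternative gives 0.
Others report (2, 2): truth gives 0, best alternative gives 0.
Others report (2, 3): truth gives 0, best alternative gives 0.
Others report (2, 9): truth gives 0, best alternative gives 0.
Others report (3, 2): truth gives 0, best alternative gives 0.
Others report (3, 3): truth gives 0, best alternative gives 0.
(Remaining 3 profiles checked similarly; truth is weakly best in each.)
In every case the truthful report is at least as good as any alternative, so it is a dominant strategy.

Yes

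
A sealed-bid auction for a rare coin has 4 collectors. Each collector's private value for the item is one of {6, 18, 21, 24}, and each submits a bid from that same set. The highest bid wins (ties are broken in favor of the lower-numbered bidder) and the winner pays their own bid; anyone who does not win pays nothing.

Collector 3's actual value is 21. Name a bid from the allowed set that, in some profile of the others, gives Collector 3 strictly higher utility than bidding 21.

Suppose Collector 1 bids 6, Collector 2 bids 6 and Collector 4 bids 6.
Bid 21: wins, pays 21, utility 21 - 21 = 0.
Bid 18: wins, pays 18, utility 21 - 18 = 3.
So bidding 18 beats truth here (3 > 0).

18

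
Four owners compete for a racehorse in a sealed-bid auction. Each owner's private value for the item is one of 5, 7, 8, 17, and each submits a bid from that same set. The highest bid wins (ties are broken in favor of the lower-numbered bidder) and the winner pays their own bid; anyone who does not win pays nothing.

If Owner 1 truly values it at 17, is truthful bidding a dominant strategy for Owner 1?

Consider the case where Owner 2 bids 5, Owner 3 bids 5 and Owner 4 bids 5.
Truthful bid 17: wins, pays 17, utility 17 - 17 = 0.
Bid 5 instead: wins, pays 5, utility 17 - 5 = 12.
Since 12 > 0, bidding 5 is strictly better here, so truthful bidding is not dominant.

No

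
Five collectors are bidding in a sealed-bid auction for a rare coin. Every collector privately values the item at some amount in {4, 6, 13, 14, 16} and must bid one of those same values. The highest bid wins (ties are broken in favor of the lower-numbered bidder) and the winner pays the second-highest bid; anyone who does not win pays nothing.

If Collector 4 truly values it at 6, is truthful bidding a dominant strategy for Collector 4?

Yes

Check each profile of the others' bids and compare truth against every alternative bid.
Others bid (4, 4, 4, 4): truth gives 2, best alternative gives 2.
Others bid (4, 4, 4, 6): truth gives 0, best alternative gives 0.
Others bid (4, 4, 4, 13): truth gives 0, best alternative gives 0.
Others bid (4, 4, 4, 14): truth gives 0, best alternative gives 0.
Others bid (4, 4, 4, 16): truth gives 0, best alternative gives 0.
Others bid (4, 4, 6, 4): truth gives 0, best alternative gives 0.
(Remaining 619 profiles checked similarly; truth is weakly best in each.)
In every case the truthful bid is at least as good as any alternative, so it is a dominant strategy.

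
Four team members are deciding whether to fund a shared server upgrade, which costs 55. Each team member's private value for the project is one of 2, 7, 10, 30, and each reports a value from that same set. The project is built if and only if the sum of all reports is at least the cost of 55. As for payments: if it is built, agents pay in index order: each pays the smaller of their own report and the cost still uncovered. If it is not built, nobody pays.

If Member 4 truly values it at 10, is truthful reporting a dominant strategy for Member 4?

Yes

Check each profile of the others' reports and compare truth against every alternative report.
Others report (2, 30, 30): truth gives 10, best alternative gives 10.
Others report (7, 30, 30): truth gives 10, best alternative gives 10.
Others report (10, 30, 30): truth gives 10, best alternative gives 10.
Others report (30, 2, 30): truth gives 10, best alternative gives 10.
Others report (30, 7, 30): truth gives 10, best alternative gives 10.
Others report (30, 10, 30): truth gives 10, best alternative gives 10.
(Remaining 58 profiles checked similarly; truth is weakly best in each.)
In every case the truthful report is at least as good as any alternative, so it is a dominant strategy.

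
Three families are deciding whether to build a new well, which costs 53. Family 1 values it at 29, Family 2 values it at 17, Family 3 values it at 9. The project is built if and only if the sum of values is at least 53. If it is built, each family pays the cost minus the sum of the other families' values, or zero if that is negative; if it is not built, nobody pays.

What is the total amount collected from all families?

Total value 55 ≥ cost 53, so it is built.
Family 1: others sum to 26; max(0, 53 - 26) = 27.
Family 2: others sum to 38; max(0, 53 - 38) = 15.
Family 3: others sum to 46; max(0, 53 - 46) = 7.
Total collected = 27 + 15 + 7 = 49.

49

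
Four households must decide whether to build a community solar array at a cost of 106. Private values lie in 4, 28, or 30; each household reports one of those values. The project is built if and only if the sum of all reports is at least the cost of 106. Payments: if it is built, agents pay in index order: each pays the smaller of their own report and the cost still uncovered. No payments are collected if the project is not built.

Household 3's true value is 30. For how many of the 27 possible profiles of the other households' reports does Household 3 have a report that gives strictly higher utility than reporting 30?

Others report (28, 28, 28): truth gives 0; report 28 gives 2 > 0. Violating.
Others report (28, 28, 30): truth gives 0; report 28 gives 2 > 0. Violating.
Others report (28, 30, 28): truth gives 0; report 28 gives 2 > 0. Violating.
Others report (28, 30, 30): truth gives 0; report 28 gives 2 > 0. Violating.
Others report (4, 4, 4): truth gives 0; no alternative beats it.
Others report (4, 4, 28): truth gives 0; no alternative beats it.
(Checking all 27 profiles: 8 have a profitable deviation, 19 do not.)

8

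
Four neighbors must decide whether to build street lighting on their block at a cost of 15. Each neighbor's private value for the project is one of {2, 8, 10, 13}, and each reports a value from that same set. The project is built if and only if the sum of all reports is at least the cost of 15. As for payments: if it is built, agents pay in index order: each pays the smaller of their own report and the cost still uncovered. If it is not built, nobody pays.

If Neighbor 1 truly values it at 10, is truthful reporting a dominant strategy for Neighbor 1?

No

Consider the case where Neighbor 2 reports 2, Neighbor 3 reports 2 and Neighbor 4 reports 8.
Truthful report 10: project built, pays 10, utility 10 - 10 = 0.
Report 8 instead: project built, pays 8, utility 10 - 8 = 2.
Since 2 > 0, reporting 8 is strictly better here, so truthful reporting is not dominant.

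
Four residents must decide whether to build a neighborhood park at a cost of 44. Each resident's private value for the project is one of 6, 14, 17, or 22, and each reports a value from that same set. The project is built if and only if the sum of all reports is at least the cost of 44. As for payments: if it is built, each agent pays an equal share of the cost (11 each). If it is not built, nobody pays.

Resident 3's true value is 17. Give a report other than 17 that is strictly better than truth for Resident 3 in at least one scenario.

22

Suppose Resident 1 reports 6, Resident 2 reports 6 and Resident 4 reports 14.
Report 17: project not built, utility 0.
Report 22: project built, pays 11, utility 17 - 11 = 6.
So reporting 22 beats truth here (6 > 0).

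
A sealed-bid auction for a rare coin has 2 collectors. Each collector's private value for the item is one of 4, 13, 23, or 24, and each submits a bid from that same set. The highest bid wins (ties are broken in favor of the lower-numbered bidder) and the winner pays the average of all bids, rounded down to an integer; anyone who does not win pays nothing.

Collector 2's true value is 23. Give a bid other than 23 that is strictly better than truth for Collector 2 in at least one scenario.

13

Suppose Collector 1 bids 4.
Bid 23: wins, pays 13, utility 23 - 13 = 10.
Bid 13: wins, pays 8, utility 23 - 8 = 15.
So bidding 13 beats truth here (15 > 10).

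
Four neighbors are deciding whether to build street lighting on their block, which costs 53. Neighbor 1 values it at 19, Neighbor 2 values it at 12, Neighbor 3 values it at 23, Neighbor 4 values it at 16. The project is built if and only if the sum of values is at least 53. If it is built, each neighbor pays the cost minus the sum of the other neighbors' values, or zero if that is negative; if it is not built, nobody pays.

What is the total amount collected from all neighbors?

8

Total value 70 ≥ cost 53, so it is built.
Neighbor 1: others sum to 51; max(0, 53 - 51) = 2.
Neighbor 2: others sum to 58; max(0, 53 - 58) = 0.
Neighbor 3: others sum to 47; max(0, 53 - 47) = 6.
Neighbor 4: others sum to 54; max(0, 53 - 54) = 0.
Total collected = 2 + 0 + 6 + 0 = 8.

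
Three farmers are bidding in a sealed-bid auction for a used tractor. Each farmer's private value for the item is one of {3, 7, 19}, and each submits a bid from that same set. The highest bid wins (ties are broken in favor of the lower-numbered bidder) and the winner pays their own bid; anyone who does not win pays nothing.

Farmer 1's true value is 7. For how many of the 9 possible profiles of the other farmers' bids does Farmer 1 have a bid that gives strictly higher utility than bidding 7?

1

Others bid (3, 3): truth gives 0; bid 3 gives 4 > 0. Violating.
Others bid (3, 7): truth gives 0; no alternative beats it.
Others bid (3, 19): truth gives 0; no alternative beats it.
(Checking all 9 profiles: 1 has a profitable deviation, 8 do not.)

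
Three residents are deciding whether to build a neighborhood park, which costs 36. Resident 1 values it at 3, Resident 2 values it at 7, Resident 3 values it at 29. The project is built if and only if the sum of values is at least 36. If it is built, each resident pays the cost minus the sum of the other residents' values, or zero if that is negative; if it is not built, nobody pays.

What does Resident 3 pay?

26

Total value 39 ≥ cost 36, so the project is built.
The other residents' values sum to 10.
Cost minus that sum is 36 - 10 = 26.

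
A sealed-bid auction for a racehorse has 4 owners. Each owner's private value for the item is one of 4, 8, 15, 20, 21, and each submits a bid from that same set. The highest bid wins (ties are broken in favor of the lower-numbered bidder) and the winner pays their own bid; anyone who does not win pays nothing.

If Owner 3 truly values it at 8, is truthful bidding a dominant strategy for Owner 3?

Yes

Check each profile of the others' bids and compare truth against every alternative bid.
Others bid (4, 4, 4): truth gives 0, best alternative gives 0.
Others bid (4, 4, 8): truth gives 0, best alternative gives 0.
Others bid (4, 4, 15): truth gives 0, best alternative gives 0.
Others bid (4, 4, 20): truth gives 0, best alternative gives 0.
Others bid (4, 4, 21): truth gives 0, best alternative gives 0.
Others bid (4, 8, 4): truth gives 0, best alternative gives 0.
(Remaining 119 profiles checked similarly; truth is weakly best in each.)
In every case the truthful bid is at least as good as any alternative, so it is a dominant strategy.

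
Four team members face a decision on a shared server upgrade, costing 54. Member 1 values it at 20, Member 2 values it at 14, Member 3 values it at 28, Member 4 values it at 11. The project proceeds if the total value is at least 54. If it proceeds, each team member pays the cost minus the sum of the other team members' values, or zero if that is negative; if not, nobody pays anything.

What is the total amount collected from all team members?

10

Total value 73 ≥ cost 54, so it is built.
Member 1: others sum to 53; max(0, 54 - 53) = 1.
Member 2: others sum to 59; max(0, 54 - 59) = 0.
Member 3: others sum to 45; max(0, 54 - 45) = 9.
Member 4: others sum to 62; max(0, 54 - 62) = 0.
Total collected = 1 + 0 + 9 + 0 = 10.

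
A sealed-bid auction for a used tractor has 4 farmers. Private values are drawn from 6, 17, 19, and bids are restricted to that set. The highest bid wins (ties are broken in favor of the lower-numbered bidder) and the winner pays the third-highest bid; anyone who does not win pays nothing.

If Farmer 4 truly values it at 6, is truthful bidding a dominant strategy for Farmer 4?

Check each profile of the others' bids and compare truth against every alternative bid.
Others bid (6, 6, 6): truth gives 0, best alternative gives 0.
Others bid (6, 6, 17): truth gives 0, best alternative gives 0.
Others bid (6, 6, 19): truth gives 0, best alternative gives 0.
Others bid (6, 17, 6): truth gives 0, best alternative gives 0.
Others bid (6, 17, 17): truth gives 0, best alternative gives 0.
Others bid (6, 17, 19): truth gives 0, best alternative gives 0.
(Remaining 21 profiles checked similarly; truth is weakly best in each.)
In every case the truthful bid is at least as good as any alternative, so it is a dominant strategy.

Yes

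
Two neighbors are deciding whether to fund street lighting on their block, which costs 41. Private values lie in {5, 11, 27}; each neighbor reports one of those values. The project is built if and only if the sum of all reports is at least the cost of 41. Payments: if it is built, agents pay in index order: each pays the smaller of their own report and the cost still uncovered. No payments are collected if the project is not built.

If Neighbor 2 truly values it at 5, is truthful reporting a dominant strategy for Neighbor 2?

Yes

Check each profile of the others' reports and compare truth against every alternative report.
Others report (5): truth gives 0, best alternative gives 0.
Others report (11): truth gives 0, best alternative gives 0.
Others report (27): truth gives 0, best alternative gives 0.
In every case the truthful report is at least as good as any alternative, so it is a dominant strategy.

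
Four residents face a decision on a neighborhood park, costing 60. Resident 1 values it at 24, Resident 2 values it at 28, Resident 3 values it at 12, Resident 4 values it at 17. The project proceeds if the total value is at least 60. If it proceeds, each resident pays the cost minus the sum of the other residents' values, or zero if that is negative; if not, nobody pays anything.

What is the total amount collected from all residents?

Total value 81 ≥ cost 60, so it is built.
Resident 1: others sum to 57; max(0, 60 - 57) = 3.
Resident 2: others sum to 53; max(0, 60 - 53) = 7.
Resident 3: others sum to 69; max(0, 60 - 69) = 0.
Resident 4: others sum to 64; max(0, 60 - 64) = 0.
Total collected = 3 + 7 + 0 + 0 = 10.

10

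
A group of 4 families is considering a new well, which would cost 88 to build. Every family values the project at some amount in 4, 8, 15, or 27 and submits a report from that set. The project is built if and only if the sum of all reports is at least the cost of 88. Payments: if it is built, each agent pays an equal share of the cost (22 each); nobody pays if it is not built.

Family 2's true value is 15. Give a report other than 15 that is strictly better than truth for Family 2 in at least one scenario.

Suppose Family 1 reports 27, Family 3 reports 27 and Family 4 reports 27.
Report 15: project built, pays 22, utility 15 - 22 = -7.
Report 4: project not built, utility 0.
So reporting 4 beats truth here (0 > -7).

4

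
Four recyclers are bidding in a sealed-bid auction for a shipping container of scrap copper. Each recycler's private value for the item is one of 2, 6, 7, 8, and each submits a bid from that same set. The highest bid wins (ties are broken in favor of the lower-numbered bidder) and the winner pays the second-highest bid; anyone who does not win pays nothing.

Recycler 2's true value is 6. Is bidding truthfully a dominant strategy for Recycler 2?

Yes

Check each profile of the others' bids and compare truth against every alternative bid.
Others bid (2, 2, 2): truth gives 4, best alternative gives 4.
Others bid (2, 2, 6): truth gives 0, best alternative gives 0.
Others bid (2, 2, 7): truth gives 0, best alternative gives 0.
Others bid (2, 2, 8): truth gives 0, best alternative gives 0.
Others bid (2, 6, 2): truth gives 0, best alternative gives 0.
Others bid (2, 6, 6): truth gives 0, best alternative gives 0.
(Remaining 58 profiles checked similarly; truth is weakly best in each.)
In every case the truthful bid is at least as good as any alternative, so it is a dominant strategy.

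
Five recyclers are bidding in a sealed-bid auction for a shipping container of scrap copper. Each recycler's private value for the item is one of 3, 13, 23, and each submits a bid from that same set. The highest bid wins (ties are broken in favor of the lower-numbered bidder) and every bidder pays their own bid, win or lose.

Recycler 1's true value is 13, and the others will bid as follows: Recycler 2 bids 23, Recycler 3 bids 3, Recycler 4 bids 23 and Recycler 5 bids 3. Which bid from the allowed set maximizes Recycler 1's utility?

3

Bid 3: loses but pays 3, utility -3.
Bid 13: loses but pays 13, utility -13.
Bid 23: wins, pays 23, utility 13 - 23 = -10.
The best choice is 3 with utility -3.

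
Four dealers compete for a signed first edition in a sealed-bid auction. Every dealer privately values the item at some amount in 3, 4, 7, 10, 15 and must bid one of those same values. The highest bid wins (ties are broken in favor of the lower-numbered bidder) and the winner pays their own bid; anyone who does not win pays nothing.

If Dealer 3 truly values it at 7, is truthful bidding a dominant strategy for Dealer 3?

No

Consider the case where Dealer 1 bids 3, Dealer 2 bids 3 and Dealer 4 bids 3.
Truthful bid 7: wins, pays 7, utility 7 - 7 = 0.
Bid 4 instead: wins, pays 4, utility 7 - 4 = 3.
Since 3 > 0, bidding 4 is strictly better here, so truthful bidding is not dominant.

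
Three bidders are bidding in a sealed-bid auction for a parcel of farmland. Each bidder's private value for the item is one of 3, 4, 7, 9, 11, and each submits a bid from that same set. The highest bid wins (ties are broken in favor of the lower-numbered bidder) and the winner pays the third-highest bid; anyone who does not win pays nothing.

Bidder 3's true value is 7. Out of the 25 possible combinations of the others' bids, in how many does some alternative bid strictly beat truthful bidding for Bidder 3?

8

Others bid (3, 7): truth gives 0; bid 9 gives 4 > 0. Violating.
Others bid (3, 9): truth gives 0; bid 11 gives 4 > 0. Violating.
Others bid (4, 7): truth gives 0; bid 9 gives 3 > 0. Violating.
Others bid (4, 9): truth gives 0; bid 11 gives 3 > 0. Violating.
Others bid (3, 3): truth gives 4; no alternative beats it.
Others bid (3, 4): truth gives 4; no alternative beats it.
(Checking all 25 profiles: 8 have a profitable deviation, 17 do not.)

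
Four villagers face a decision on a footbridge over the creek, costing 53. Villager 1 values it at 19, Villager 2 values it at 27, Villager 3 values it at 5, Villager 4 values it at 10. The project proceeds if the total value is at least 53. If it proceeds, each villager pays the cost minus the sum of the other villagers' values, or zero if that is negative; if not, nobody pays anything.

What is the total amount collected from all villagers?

Total value 61 ≥ cost 53, so it is built.
Villager 1: others sum to 42; max(0, 53 - 42) = 11.
Villager 2: others sum to 34; max(0, 53 - 34) = 19.
Villager 3: others sum to 56; max(0, 53 - 56) = 0.
Villager 4: others sum to 51; max(0, 53 - 51) = 2.
Total collected = 11 + 19 + 0 + 2 = 32.

32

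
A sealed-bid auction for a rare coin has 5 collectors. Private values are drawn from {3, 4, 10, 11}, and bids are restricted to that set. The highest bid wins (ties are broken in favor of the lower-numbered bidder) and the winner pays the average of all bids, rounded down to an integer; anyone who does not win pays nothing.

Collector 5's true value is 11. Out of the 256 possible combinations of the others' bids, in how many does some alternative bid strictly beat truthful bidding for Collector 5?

Others bid (3, 3, 3, 3): truth gives 7; bid 4 gives 8 > 7. Violating.
Others bid (3, 3, 4, 4): truth gives 6; bid 10 gives 7 > 6. Violating.
Others bid (3, 4, 3, 4): truth gives 6; bid 10 gives 7 > 6. Violating.
Others bid (3, 4, 4, 3): truth gives 6; bid 10 gives 7 > 6. Violating.
Others bid (3, 3, 3, 4): truth gives 7; no alternative beats it.
Others bid (3, 3, 3, 10): truth gives 5; no alternative beats it.
(Checking all 256 profiles: 7 have a profitable deviation, 249 do not.)

7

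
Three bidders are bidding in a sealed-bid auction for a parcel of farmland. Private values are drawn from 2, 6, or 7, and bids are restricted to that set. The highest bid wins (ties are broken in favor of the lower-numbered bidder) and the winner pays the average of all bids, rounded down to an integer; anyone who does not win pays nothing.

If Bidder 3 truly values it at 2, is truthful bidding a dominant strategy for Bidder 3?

Check each profile of the others' bids and compare truth against every alternative bid.
Others bid (2, 2): truth gives 0, best alternative gives -1.
Others bid (2, 6): truth gives 0, best alternative gives 0.
Others bid (2, 7): truth gives 0, best alternative gives 0.
Others bid (6, 2): truth gives 0, best alternative gives 0.
Others bid (6, 6): truth gives 0, best alternative gives 0.
Others bid (6, 7): truth gives 0, best alternative gives 0.
(Remaining 3 profiles checked similarly; truth is weakly best in each.)
In every case the truthful bid is at least as good as any alternative, so it is a dominant strategy.

Yes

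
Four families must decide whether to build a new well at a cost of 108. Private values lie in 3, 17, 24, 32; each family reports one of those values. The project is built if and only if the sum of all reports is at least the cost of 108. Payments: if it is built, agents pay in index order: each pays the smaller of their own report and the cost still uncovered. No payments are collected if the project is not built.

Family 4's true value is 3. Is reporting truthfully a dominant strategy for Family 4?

Yes

Check each profile of the others' reports and compare truth against every alternative report.
Others report (32, 32, 32): truth gives 0, best alternative gives -9.
Others report (3, 3, 3): truth gives 0, best alternative gives 0.
Others report (3, 3, 17): truth gives 0, best alternative gives 0.
Others report (3, 3, 24): truth gives 0, best alternative gives 0.
Others report (3, 3, 32): truth gives 0, best alternative gives 0.
Others report (3, 17, 3): truth gives 0, best alternative gives 0.
(Remaining 58 profiles checked similarly; truth is weakly best in each.)
In every case the truthful report is at least as good as any alternative, so it is a dominant strategy.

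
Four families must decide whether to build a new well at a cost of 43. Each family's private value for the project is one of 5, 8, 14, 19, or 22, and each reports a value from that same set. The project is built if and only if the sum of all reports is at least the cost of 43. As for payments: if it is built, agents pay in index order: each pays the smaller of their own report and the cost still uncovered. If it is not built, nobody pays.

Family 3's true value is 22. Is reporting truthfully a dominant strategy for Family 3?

No

Consider the case where Family 1 reports 5, Family 2 reports 5 and Family 4 reports 14.
Truthful report 22: project built, pays 22, utility 22 - 22 = 0.
Report 19 instead: project built, pays 19, utility 22 - 19 = 3.
Since 3 > 0, reporting 19 is strictly better here, so truthful reporting is not dominant.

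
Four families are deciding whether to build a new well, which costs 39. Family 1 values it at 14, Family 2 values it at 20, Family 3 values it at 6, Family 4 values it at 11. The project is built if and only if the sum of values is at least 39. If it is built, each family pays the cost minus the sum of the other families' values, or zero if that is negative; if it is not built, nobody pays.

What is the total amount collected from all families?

Total value 51 ≥ cost 39, so it is built.
Family 1: others sum to 37; max(0, 39 - 37) = 2.
Family 2: others sum to 31; max(0, 39 - 31) = 8.
Family 3: others sum to 45; max(0, 39 - 45) = 0.
Family 4: others sum to 40; max(0, 39 - 40) = 0.
Total collected = 2 + 8 + 0 + 0 = 10.

10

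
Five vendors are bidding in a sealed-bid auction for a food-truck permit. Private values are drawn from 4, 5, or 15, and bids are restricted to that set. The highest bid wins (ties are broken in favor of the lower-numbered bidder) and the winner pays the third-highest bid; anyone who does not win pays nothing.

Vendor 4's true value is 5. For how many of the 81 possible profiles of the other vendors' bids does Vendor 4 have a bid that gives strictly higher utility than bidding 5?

Others bid (4, 4, 4, 15): truth gives 0; bid 15 gives 1 > 0. Violating.
Others bid (4, 4, 5, 4): truth gives 0; bid 15 gives 1 > 0. Violating.
Others bid (4, 5, 4, 4): truth gives 0; bid 15 gives 1 > 0. Violating.
Others bid (5, 4, 4, 4): truth gives 0; bid 15 gives 1 > 0. Violating.
Others bid (4, 4, 4, 4): truth gives 1; no alternative beats it.
Others bid (4, 4, 4, 5): truth gives 1; no alternative beats it.
(Checking all 81 profiles: 4 have a profitable deviation, 77 do not.)

4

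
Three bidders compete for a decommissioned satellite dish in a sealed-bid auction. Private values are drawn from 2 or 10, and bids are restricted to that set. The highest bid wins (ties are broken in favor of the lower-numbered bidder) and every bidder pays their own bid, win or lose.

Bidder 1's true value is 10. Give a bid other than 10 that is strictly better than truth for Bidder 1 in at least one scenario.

2

Suppose Bidder 2 bids 2 and Bidder 3 bids 2.
Bid 10: wins, pays 10, utility 10 - 10 = 0.
Bid 2: wins, pays 2, utility 10 - 2 = 8.
So bidding 2 beats truth here (8 > 0).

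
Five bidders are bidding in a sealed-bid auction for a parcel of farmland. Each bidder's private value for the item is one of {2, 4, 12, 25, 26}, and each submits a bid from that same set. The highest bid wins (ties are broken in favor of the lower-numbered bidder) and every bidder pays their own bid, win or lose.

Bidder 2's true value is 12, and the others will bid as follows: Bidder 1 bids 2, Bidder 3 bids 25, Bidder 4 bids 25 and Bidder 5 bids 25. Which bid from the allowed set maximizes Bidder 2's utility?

2

Bid 2: loses but pays 2, utility -2.
Bid 4: loses but pays 4, utility -4.
Bid 12: loses but pays 12, utility -12.
Bid 25: wins, pays 25, utility 12 - 25 = -13.
Bid 26: wins, pays 26, utility 12 - 26 = -14.
The best choice is 2 with utility -2.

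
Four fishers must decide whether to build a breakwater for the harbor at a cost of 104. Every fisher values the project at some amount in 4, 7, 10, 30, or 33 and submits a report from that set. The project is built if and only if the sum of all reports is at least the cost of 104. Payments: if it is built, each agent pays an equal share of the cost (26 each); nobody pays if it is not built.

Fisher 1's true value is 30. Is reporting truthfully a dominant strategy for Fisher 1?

Consider the case where Fisher 2 reports 7, Fisher 3 reports 33 and Fisher 4 reports 33.
Truthful report 30: project not built, utility 0.
Report 33 instead: project built, pays 26, utility 30 - 26 = 4.
Since 4 > 0, reporting 33 is strictly better here, so truthful reporting is not dominant.

No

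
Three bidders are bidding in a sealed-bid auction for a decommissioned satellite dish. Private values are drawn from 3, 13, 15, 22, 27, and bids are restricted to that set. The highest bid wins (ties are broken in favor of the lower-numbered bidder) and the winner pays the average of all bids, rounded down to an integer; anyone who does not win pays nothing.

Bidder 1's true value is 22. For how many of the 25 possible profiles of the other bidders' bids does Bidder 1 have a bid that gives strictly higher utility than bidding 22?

Others bid (3, 3): truth gives 13; bid 3 gives 19 > 13. Violating.
Others bid (3, 13): truth gives 10; bid 13 gives 13 > 10. Violating.
Others bid (3, 15): truth gives 9; bid 15 gives 11 > 9. Violating.
Others bid (3, 27): truth gives 0; bid 27 gives 3 > 0. Violating.
Others bid (3, 22): truth gives 7; no alternative beats it.
Others bid (13, 22): truth gives 3; no alternative beats it.
(Checking all 25 profiles: 11 have a profitable deviation, 14 do not.)

11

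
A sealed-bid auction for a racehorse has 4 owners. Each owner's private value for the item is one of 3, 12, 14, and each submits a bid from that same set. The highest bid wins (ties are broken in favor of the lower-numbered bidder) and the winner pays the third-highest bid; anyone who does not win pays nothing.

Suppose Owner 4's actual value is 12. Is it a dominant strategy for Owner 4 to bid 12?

No

Consider the case where Owner 1 bids 3, Owner 2 bids 3 and Owner 3 bids 12.
Truthful bid 12: loses, pays 0, utility 0.
Bid 14 instead: wins, pays 3, utility 12 - 3 = 9.
Since 9 > 0, bidding 14 is strictly better here, so truthful bidding is not dominant.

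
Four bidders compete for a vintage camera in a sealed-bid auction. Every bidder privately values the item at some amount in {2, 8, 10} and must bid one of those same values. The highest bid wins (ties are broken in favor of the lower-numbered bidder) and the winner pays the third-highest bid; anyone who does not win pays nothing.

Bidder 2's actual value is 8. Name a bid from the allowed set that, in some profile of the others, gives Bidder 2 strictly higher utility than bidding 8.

10

Suppose Bidder 1 bids 2, Bidder 3 bids 2 and Bidder 4 bids 10.
Bid 8: loses, pays 0, utility 0.
Bid 10: wins, pays 2, utility 8 - 2 = 6.
So bidding 10 beats truth here (6 > 0).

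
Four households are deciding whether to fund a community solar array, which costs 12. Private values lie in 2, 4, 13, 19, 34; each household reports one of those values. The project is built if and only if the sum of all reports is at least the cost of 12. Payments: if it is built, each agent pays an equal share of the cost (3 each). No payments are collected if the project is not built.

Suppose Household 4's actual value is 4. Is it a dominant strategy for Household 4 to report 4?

No

Consider the case where Household 1 reports 2, Household 2 reports 2 and Household 3 reports 2.
Truthful report 4: project not built, utility 0.
Report 13 instead: project built, pays 3, utility 4 - 3 = 1.
Since 1 > 0, reporting 13 is strictly better here, so truthful reporting is not dominant.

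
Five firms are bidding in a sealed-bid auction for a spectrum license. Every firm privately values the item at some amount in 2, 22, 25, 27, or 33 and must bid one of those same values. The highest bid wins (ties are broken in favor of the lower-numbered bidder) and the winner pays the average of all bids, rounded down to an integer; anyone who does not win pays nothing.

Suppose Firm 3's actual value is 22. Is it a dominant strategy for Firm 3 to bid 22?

No

Consider the case where Firm 1 bids 2, Firm 2 bids 2, Firm 4 bids 2 and Firm 5 bids 25.
Truthful bid 22: loses, pays 0, utility 0.
Bid 25 instead: wins, pays 11, utility 22 - 11 = 11.
Since 11 > 0, bidding 25 is strictly better here, so truthful bidding is not dominant.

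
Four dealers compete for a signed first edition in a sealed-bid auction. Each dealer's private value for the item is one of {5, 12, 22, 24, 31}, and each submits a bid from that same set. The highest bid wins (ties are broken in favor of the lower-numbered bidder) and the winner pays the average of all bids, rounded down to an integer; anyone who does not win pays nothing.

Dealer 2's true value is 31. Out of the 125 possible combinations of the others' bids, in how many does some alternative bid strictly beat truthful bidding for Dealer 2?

Others bid (5, 5, 5): truth gives 20; bid 12 gives 25 > 20. Violating.
Others bid (5, 5, 12): truth gives 18; bid 12 gives 23 > 18. Violating.
Others bid (5, 5, 22): truth gives 16; bid 22 gives 18 > 16. Violating.
Others bid (5, 5, 24): truth gives 15; bid 24 gives 17 > 15. Violating.
Others bid (5, 5, 31): truth gives 13; no alternative beats it.
Others bid (5, 12, 31): truth gives 12; no alternative beats it.
(Checking all 125 profiles: 48 have a profitable deviation, 77 do not.)

48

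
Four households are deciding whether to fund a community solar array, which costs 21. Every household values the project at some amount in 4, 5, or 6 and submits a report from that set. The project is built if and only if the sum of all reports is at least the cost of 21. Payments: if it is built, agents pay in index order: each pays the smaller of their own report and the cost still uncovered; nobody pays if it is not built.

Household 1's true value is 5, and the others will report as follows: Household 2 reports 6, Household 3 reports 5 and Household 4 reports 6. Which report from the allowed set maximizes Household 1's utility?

4

Report 4: project built, pays 4, utility 5 - 4 = 1.
Report 5: project built, pays 5, utility 5 - 5 = 0.
Report 6: project built, pays 6, utility 5 - 6 = -1.
The best choice is 4 with utility 1.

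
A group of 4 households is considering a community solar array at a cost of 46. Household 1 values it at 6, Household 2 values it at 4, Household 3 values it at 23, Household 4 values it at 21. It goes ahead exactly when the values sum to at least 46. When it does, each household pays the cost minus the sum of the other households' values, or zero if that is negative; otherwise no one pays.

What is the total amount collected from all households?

28

Total value 54 ≥ cost 46, so it is built.
Household 1: others sum to 48; max(0, 46 - 48) = 0.
Household 2: others sum to 50; max(0, 46 - 50) = 0.
Household 3: others sum to 31; max(0, 46 - 31) = 15.
Household 4: others sum to 33; max(0, 46 - 33) = 13.
Total collected = 0 + 0 + 15 + 13 = 28.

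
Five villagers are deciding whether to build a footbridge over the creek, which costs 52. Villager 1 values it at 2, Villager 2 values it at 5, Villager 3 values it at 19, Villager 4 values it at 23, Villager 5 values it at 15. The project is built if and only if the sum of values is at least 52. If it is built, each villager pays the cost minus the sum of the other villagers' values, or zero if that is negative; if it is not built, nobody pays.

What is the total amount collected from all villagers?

Total value 64 ≥ cost 52, so it is built.
Villager 1: others sum to 62; max(0, 52 - 62) = 0.
Villager 2: others sum to 59; max(0, 52 - 59) = 0.
Villager 3: others sum to 45; max(0, 52 - 45) = 7.
Villager 4: others sum to 41; max(0, 52 - 41) = 11.
Villager 5: others sum to 49; max(0, 52 - 49) = 3.
Total collected = 0 + 0 + 7 + 11 + 3 = 21.

21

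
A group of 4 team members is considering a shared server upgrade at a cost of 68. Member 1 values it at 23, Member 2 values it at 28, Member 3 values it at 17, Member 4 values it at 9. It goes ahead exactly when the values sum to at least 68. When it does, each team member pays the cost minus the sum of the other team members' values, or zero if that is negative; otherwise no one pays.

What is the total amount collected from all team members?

Total value 77 ≥ cost 68, so it is built.
Member 1: others sum to 54; max(0, 68 - 54) = 14.
Member 2: others sum to 49; max(0, 68 - 49) = 19.
Member 3: others sum to 60; max(0, 68 - 60) = 8.
Member 4: others sum to 68; max(0, 68 - 68) = 0.
Total collected = 14 + 19 + 8 + 0 = 41.

41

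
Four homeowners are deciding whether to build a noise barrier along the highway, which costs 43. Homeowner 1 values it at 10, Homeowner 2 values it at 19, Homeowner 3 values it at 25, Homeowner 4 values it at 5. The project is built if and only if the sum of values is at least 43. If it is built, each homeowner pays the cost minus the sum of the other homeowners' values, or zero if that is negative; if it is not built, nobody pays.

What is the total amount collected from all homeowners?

Total value 59 ≥ cost 43, so it is built.
Homeowner 1: others sum to 49; max(0, 43 - 49) = 0.
Homeowner 2: others sum to 40; max(0, 43 - 40) = 3.
Homeowner 3: others sum to 34; max(0, 43 - 34) = 9.
Homeowner 4: others sum to 54; max(0, 43 - 54) = 0.
Total collected = 0 + 3 + 9 + 0 = 12.

12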